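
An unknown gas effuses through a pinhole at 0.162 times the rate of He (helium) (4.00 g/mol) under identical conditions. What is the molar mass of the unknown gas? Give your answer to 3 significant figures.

152 g/mol

From Graham's law, rate_X/rate_He = √(M_He/M_X).
0.162 = √(4.00/M_X)
M_X = 4.00 / 0.162² = 4.00 / 0.02624 = 152 g/mol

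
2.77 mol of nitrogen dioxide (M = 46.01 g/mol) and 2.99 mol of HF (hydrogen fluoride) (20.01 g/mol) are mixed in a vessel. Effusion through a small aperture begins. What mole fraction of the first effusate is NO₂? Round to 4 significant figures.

0.3792

Each component's effusion rate ∝ (its partial pressure)·(1/√M) ∝ n_i/√M_i.
So x_NO₂ in the escaping gas = (n_NO₂/√M_NO₂) / Σ(n_i/√M_i)
= (2.77/√46.01) / (2.77/√46.01 + 2.99/√20.01) = 0.4084/(0.4084 + 0.6684) = 0.3792.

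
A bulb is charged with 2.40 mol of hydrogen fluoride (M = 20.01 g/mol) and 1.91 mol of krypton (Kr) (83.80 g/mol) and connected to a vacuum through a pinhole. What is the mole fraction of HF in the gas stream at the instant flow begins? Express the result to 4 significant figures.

The effusion rate of species i is ∝ p_i/√M_i ∝ n_i/√M_i.
x_HF(eff) = (n_HF/√M_HF) / (n_HF/√M_HF + n_Kr/√M_Kr)
= (2.40/√20.01) / (2.40/√20.01 + 1.91/√83.80) = 0.5365/(0.5365 + 0.2086) = 0.7200.

0.7200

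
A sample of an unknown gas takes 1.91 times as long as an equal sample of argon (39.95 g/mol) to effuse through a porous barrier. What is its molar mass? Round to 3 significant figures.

146 g/mol

By Graham's law, t_X/t_Ar = √(M_X/M_Ar).
1.91 = √(M_X/39.95)
M_X = 39.95 × 1.91² = 39.95 × 3.648 = 146 g/mol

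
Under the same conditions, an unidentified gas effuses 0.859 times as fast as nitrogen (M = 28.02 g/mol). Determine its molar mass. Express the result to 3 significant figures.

38.0 g/mol

By Graham's law, rate_X/rate_N₂ = √(M_N₂/M_X).
0.859 = √(28.02/M_X)
M_X = 28.02 / 0.859² = 28.02 / 0.7379 = 38.0 g/mol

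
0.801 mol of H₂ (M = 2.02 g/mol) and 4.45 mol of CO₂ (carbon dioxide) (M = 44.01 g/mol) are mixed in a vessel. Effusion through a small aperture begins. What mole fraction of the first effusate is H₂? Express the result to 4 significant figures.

0.4566

The effusion rate of species i is ∝ p_i/√M_i ∝ n_i/√M_i.
So x_H₂ in the escaping gas = (n_H₂/√M_H₂) / Σ(n_i/√M_i)
= (0.801/√2.02) / (0.801/√2.02 + 4.45/√44.01) = 0.5636/(0.5636 + 0.6708) = 0.4566.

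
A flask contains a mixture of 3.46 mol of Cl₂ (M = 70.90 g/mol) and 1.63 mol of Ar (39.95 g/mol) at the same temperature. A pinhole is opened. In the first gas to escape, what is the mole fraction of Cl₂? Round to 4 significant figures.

Rate_i ∝ x_i/√M_i (Graham's law weighted by mole fraction), so the effusate composition follows n_i/√M_i.
So x_Cl₂ in the escaping gas = (n_Cl₂/√M_Cl₂) / Σ(n_i/√M_i)
= (3.46/√70.90) / (3.46/√70.90 + 1.63/√39.95) = 0.4109/(0.4109 + 0.2579) = 0.6144.

0.6144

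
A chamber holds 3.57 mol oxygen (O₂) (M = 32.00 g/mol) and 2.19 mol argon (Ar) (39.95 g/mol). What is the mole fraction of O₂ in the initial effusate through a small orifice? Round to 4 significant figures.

The effusion rate of species i is ∝ p_i/√M_i ∝ n_i/√M_i.
Mole fraction of O₂ in the effusate = (n_O₂/√M_O₂) / (n_O₂/√M_O₂ + n_Ar/√M_Ar)
= (3.57/√32.00) / (3.57/√32.00 + 2.19/√39.95) = 0.6311/(0.6311 + 0.3465) = 0.6456.

0.6456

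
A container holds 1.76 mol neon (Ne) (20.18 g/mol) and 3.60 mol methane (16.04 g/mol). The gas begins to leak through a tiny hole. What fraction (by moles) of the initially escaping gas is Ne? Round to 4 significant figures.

Rate_i ∝ x_i/√M_i (Graham's law weighted by mole fraction), so the effusate composition follows n_i/√M_i.
Mole fraction of Ne in the effusate = (n_Ne/√M_Ne) / (n_Ne/√M_Ne + n_CH₄/√M_CH₄)
= (1.76/√20.18) / (1.76/√20.18 + 3.60/√16.04) = 0.3918/(0.3918 + 0.8989) = 0.3036.

0.3036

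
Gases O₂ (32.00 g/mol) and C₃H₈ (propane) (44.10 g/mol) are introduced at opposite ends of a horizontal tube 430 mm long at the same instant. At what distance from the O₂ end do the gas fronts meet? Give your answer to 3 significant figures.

232 mm

Distances travelled in equal time are proportional to diffusion rates, so d_O₂/d_C₃H₈ = √(M_C₃H₈/M_O₂) = √(44.10/32.00) = 1.174.
With d_O₂ + d_C₃H₈ = 430 mm, d_C₃H₈ = 430/(1 + 1.174) = 197.8 mm.
d_O₂ = 430 − 197.8 = 232 mm.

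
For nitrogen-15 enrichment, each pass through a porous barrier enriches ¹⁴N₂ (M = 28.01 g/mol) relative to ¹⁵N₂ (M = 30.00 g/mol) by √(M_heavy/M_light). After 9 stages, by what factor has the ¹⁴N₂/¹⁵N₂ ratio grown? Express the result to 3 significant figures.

Overall factor = α^9 with α = √(30.00/28.01), i.e. (30.00/28.01)^(9/2).
= 1.07105^(9/2) = 1.36.

1.36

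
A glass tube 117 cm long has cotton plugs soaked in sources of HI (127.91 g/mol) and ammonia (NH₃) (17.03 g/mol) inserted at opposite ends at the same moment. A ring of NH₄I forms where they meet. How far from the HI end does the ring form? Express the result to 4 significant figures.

31.28 cm

Graham's law gives d_HI/d_NH₃ = rate_HI/rate_NH₃ = √(M_NH₃/M_HI) = √(17.03/127.91) = 0.3649.
With d_HI + d_NH₃ = 117 cm, d_NH₃ = 117/(1 + 0.3649) = 85.72 cm.
d_HI = 117 − 85.72 = 31.28 cm.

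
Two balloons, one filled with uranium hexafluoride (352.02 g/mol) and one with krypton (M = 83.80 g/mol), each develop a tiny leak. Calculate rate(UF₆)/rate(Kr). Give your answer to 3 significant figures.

0.488

Using Graham's law: rate_UF₆/rate_Kr = √(M_Kr/M_UF₆) = √(83.80/352.02) = √0.2381 = 0.488.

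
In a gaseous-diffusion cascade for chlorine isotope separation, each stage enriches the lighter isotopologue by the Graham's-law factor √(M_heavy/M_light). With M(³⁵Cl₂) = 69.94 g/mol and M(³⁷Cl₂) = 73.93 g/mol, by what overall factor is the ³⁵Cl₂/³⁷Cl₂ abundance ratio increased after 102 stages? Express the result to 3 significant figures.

16.9

After 102 stages the ratio has grown by (√(73.93/69.94))^102 = (73.93/69.94)^(102/2).
= 1.05705^51 = 16.9.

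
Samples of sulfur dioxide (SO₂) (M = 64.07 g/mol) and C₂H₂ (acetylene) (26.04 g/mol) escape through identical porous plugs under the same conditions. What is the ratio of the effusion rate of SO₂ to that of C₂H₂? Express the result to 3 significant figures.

0.638

From Graham's law, rate_SO₂/rate_C₂H₂ = √(M_C₂H₂/M_SO₂) = √(26.04/64.07) = √0.4064 = 0.638.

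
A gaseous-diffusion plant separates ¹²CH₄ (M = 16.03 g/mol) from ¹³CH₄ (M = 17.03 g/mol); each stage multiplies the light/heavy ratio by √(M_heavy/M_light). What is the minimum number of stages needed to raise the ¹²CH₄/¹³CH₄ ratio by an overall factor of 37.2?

120

Per stage α = (17.03/16.03)^(1/2) = 1.06238^0.5, giving ln α = 0.03026.
Need α^N ≥ 37.2 ⇒ N ≥ ln(37.2) / ln α = 3.616 / 0.03026 = 119.52.
So at least 120 stages are needed.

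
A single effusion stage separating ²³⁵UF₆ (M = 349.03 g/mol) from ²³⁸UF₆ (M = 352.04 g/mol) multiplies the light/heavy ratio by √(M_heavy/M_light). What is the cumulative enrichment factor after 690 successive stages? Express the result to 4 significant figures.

19.35

After 690 stages the ratio has grown by (√(352.04/349.03))^690 = (352.04/349.03)^(690/2).
= 1.00862^345 = 19.35.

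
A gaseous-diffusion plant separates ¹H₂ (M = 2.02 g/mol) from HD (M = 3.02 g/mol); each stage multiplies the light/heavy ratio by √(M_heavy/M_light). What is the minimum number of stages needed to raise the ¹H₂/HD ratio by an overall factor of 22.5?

With α = √(3.02/2.02) per stage, ln α = ½ ln(1.49505) = 0.2011.
Need α^N ≥ 22.5 ⇒ N ≥ ln(22.5) / ln α = 3.114 / 0.2011 = 15.48.
So at least 16 stages are needed.

16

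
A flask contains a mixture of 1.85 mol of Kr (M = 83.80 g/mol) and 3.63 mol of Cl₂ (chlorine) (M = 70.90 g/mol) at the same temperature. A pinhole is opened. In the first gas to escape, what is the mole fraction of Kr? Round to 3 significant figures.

0.319

Rate_i ∝ x_i/√M_i (Graham's law weighted by mole fraction), so the effusate composition follows n_i/√M_i.
So x_Kr in the escaping gas = (n_Kr/√M_Kr) / Σ(n_i/√M_i)
= (1.85/√83.80) / (1.85/√83.80 + 3.63/√70.90) = 0.2021/(0.2021 + 0.4311) = 0.319.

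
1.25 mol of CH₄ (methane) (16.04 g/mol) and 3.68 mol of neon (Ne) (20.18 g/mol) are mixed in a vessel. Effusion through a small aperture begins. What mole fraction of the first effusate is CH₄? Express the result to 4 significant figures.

Rate_i ∝ x_i/√M_i (Graham's law weighted by mole fraction), so the effusate composition follows n_i/√M_i.
x_CH₄(eff) = (n_CH₄/√M_CH₄) / (n_CH₄/√M_CH₄ + n_Ne/√M_Ne)
= (1.25/√16.04) / (1.25/√16.04 + 3.68/√20.18) = 0.3121/(0.3121 + 0.8192) = 0.2759.

0.2759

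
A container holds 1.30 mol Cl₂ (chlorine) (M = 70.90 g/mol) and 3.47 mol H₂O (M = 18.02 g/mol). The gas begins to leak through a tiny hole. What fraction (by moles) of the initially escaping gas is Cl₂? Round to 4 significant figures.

0.1589

Each component's effusion rate ∝ (its partial pressure)·(1/√M) ∝ n_i/√M_i.
Mole fraction of Cl₂ in the effusate = (n_Cl₂/√M_Cl₂) / (n_Cl₂/√M_Cl₂ + n_H₂O/√M_H₂O)
= (1.30/√70.90) / (1.30/√70.90 + 3.47/√18.02) = 0.1544/(0.1544 + 0.8174) = 0.1589.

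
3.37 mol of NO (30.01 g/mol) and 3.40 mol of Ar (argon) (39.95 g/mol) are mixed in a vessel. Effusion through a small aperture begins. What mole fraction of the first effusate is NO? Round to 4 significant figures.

0.5335

The effusion rate of species i is ∝ p_i/√M_i ∝ n_i/√M_i.
So x_NO in the escaping gas = (n_NO/√M_NO) / Σ(n_i/√M_i)
= (3.37/√30.01) / (3.37/√30.01 + 3.40/√39.95) = 0.6152/(0.6152 + 0.5379) = 0.5335.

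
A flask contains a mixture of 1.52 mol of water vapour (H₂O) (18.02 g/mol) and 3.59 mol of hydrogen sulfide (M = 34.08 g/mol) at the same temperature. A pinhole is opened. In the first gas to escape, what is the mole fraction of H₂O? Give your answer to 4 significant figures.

The effusion rate of species i is ∝ p_i/√M_i ∝ n_i/√M_i.
Mole fraction of H₂O in the effusate = (n_H₂O/√M_H₂O) / (n_H₂O/√M_H₂O + n_H₂S/√M_H₂S)
= (1.52/√18.02) / (1.52/√18.02 + 3.59/√34.08) = 0.3581/(0.3581 + 0.6150) = 0.3680.

0.3680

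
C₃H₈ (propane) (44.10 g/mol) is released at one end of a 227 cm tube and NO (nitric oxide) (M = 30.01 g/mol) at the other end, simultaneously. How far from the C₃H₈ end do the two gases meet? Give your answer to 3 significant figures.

103 cm

In equal time, each gas travels a distance ∝ its rate ∝ 1/√M, so d_C₃H₈/d_NO = √(M_NO/M_C₃H₈) = √(30.01/44.10) = 0.8249.
With d_C₃H₈ + d_NO = 227 cm, d_NO = 227/(1 + 0.8249) = 124.4 cm.
d_C₃H₈ = 227 − 124.4 = 103 cm.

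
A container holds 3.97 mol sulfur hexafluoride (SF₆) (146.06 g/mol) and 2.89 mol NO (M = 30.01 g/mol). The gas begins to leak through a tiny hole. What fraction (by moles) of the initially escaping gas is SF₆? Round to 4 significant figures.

0.3837

The effusion rate of species i is ∝ p_i/√M_i ∝ n_i/√M_i.
x_SF₆(eff) = (n_SF₆/√M_SF₆) / (n_SF₆/√M_SF₆ + n_NO/√M_NO)
= (3.97/√146.06) / (3.97/√146.06 + 2.89/√30.01) = 0.3285/(0.3285 + 0.5276) = 0.3837.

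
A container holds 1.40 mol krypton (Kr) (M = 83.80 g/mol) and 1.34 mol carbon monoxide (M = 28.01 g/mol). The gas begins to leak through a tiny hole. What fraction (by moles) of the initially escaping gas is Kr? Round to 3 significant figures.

0.377

Effusion rate of each component ∝ n_i/√M_i (partial pressure × 1/√M).
So x_Kr in the escaping gas = (n_Kr/√M_Kr) / Σ(n_i/√M_i)
= (1.40/√83.80) / (1.40/√83.80 + 1.34/√28.01) = 0.1529/(0.1529 + 0.2532) = 0.377.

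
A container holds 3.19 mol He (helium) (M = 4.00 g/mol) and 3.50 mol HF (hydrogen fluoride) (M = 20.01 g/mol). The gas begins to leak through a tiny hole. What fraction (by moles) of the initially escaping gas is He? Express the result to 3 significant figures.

Rate_i ∝ x_i/√M_i (Graham's law weighted by mole fraction), so the effusate composition follows n_i/√M_i.
Mole fraction of He in the effusate = (n_He/√M_He) / (n_He/√M_He + n_HF/√M_HF)
= (3.19/√4.00) / (3.19/√4.00 + 3.50/√20.01) = 1.595/(1.595 + 0.7824) = 0.671.

0.671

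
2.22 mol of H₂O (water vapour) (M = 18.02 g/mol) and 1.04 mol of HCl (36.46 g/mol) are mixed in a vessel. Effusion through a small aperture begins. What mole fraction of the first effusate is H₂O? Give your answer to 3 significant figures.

Each component's effusion rate ∝ (its partial pressure)·(1/√M) ∝ n_i/√M_i.
Mole fraction of H₂O in the effusate = (n_H₂O/√M_H₂O) / (n_H₂O/√M_H₂O + n_HCl/√M_HCl)
= (2.22/√18.02) / (2.22/√18.02 + 1.04/√36.46) = 0.5230/(0.5230 + 0.1722) = 0.752.

0.752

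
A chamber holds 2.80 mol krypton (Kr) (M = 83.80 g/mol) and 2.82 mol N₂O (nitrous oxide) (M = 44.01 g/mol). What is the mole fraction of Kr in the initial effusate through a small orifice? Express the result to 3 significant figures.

Effusion rate of each component ∝ n_i/√M_i (partial pressure × 1/√M).
x_Kr(eff) = (n_Kr/√M_Kr) / (n_Kr/√M_Kr + n_N₂O/√M_N₂O)
= (2.80/√83.80) / (2.80/√83.80 + 2.82/√44.01) = 0.3059/(0.3059 + 0.4251) = 0.418.

0.418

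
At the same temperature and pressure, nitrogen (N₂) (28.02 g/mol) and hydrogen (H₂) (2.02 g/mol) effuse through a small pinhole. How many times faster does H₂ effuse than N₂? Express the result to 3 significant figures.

Graham's law gives rate_H₂/rate_N₂ = √(M_N₂/M_H₂) = √(28.02/2.02) = √13.87 = 3.72.

3.72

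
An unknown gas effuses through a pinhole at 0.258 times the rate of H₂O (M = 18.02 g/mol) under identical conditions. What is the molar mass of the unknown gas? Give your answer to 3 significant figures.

271 g/mol

Using Graham's law: rate_X/rate_H₂O = √(M_H₂O/M_X).
0.258 = √(18.02/M_X)
M_X = 18.02 / 0.258² = 18.02 / 0.06656 = 271 g/mol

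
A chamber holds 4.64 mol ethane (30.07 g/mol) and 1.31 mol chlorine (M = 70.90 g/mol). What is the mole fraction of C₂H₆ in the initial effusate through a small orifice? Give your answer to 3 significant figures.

The effusion rate of species i is ∝ p_i/√M_i ∝ n_i/√M_i.
x_C₂H₆(eff) = (n_C₂H₆/√M_C₂H₆) / (n_C₂H₆/√M_C₂H₆ + n_Cl₂/√M_Cl₂)
= (4.64/√30.07) / (4.64/√30.07 + 1.31/√70.90) = 0.8462/(0.8462 + 0.1556) = 0.845.

0.845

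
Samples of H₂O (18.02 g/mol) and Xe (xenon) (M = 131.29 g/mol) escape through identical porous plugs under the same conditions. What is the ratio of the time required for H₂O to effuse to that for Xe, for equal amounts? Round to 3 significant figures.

0.370

By Graham's law, t_H₂O/t_Xe = √(M_H₂O/M_Xe) = √(18.02/131.29) = √0.1373 = 0.370.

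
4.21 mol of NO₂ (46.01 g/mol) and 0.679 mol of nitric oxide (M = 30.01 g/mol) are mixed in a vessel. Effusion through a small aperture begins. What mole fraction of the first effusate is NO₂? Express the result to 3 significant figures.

0.834

Effusion rate of each component ∝ n_i/√M_i (partial pressure × 1/√M).
So x_NO₂ in the escaping gas = (n_NO₂/√M_NO₂) / Σ(n_i/√M_i)
= (4.21/√46.01) / (4.21/√46.01 + 0.679/√30.01) = 0.6207/(0.6207 + 0.1239) = 0.834.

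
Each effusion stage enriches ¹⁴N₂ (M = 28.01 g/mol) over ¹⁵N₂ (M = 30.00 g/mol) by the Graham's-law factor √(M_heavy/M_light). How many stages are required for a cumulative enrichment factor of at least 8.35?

Per stage α = (30.00/28.01)^(1/2) = 1.07105^0.5, giving ln α = 0.03432.
Need α^N ≥ 8.35 ⇒ N ≥ ln(8.35) / ln α = 2.122 / 0.03432 = 61.84.
Minimum whole number of stages: N = 62.

62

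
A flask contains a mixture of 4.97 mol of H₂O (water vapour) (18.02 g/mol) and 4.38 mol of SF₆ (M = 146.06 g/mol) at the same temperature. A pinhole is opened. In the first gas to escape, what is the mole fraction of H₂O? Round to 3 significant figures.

Each component's effusion rate ∝ (its partial pressure)·(1/√M) ∝ n_i/√M_i.
Mole fraction of H₂O in the effusate = (n_H₂O/√M_H₂O) / (n_H₂O/√M_H₂O + n_SF₆/√M_SF₆)
= (4.97/√18.02) / (4.97/√18.02 + 4.38/√146.06) = 1.171/(1.171 + 0.3624) = 0.764.

0.764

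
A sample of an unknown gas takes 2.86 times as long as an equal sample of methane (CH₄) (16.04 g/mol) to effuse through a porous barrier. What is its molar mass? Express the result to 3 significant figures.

131 g/mol

Since effusion rate ∝ 1/√M, t_X/t_CH₄ = √(M_X/M_CH₄).
2.86 = √(M_X/16.04)
M_X = 16.04 × 2.86² = 16.04 × 8.180 = 131 g/mol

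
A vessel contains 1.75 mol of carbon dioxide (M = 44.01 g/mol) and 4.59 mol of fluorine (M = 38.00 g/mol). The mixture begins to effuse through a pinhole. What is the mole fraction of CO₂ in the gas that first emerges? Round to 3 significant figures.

0.262

Each component's effusion rate ∝ (its partial pressure)·(1/√M) ∝ n_i/√M_i.
So x_CO₂ in the escaping gas = (n_CO₂/√M_CO₂) / Σ(n_i/√M_i)
= (1.75/√44.01) / (1.75/√44.01 + 4.59/√38.00) = 0.2638/(0.2638 + 0.7446) = 0.262.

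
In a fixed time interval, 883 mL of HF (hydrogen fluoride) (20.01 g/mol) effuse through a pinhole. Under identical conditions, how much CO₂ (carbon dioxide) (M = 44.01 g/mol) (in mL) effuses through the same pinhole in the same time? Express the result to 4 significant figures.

595.4 mL

Using Graham's law: rate_CO₂/rate_HF = √(M_HF/M_CO₂) = √(20.01/44.01) = √0.4547 = 0.6743.
So the volume for CO₂ is 883 × 0.6743 = 595.4 mL.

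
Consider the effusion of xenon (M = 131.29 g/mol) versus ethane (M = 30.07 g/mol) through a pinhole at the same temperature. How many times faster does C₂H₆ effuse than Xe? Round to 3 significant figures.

2.09

From Graham's law, rate_C₂H₆/rate_Xe = √(M_Xe/M_C₂H₆) = √(131.29/30.07) = √4.366 = 2.09.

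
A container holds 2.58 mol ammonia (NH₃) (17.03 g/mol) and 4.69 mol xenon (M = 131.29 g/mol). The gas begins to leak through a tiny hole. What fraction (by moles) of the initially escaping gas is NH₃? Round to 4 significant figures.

0.6043

Effusion rate of each component ∝ n_i/√M_i (partial pressure × 1/√M).
Mole fraction of NH₃ in the effusate = (n_NH₃/√M_NH₃) / (n_NH₃/√M_NH₃ + n_Xe/√M_Xe)
= (2.58/√17.03) / (2.58/√17.03 + 4.69/√131.29) = 0.6252/(0.6252 + 0.4093) = 0.6043.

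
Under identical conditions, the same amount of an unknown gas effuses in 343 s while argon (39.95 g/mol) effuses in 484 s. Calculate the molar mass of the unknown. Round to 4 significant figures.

Graham's law gives t_X/t_Ar = √(M_X/M_Ar).
343/484 = 0.7087 = √(M_X/39.95)
M_X = 39.95 × 0.7087² = 39.95 × 0.5022 = 20.06 g/mol

20.06 g/mol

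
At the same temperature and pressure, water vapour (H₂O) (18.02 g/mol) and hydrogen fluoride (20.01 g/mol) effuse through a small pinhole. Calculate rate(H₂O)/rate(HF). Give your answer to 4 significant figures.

Since effusion rate ∝ 1/√M, rate_H₂O/rate_HF = √(M_HF/M_H₂O) = √(20.01/18.02) = √1.110 = 1.054.

1.054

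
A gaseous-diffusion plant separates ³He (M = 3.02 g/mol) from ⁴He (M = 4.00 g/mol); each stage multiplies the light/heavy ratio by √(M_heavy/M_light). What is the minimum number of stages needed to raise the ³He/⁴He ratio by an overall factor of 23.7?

With α = √(4.00/3.02) per stage, ln α = ½ ln(1.32450) = 0.1405.
Need α^N ≥ 23.7 ⇒ N ≥ ln(23.7) / ln α = 3.165 / 0.1405 = 22.53.
So at least 23 stages are needed.

23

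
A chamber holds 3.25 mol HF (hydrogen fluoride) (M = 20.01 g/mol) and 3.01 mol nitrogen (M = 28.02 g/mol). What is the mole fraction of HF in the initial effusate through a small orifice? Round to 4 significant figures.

The effusion rate of species i is ∝ p_i/√M_i ∝ n_i/√M_i.
So x_HF in the escaping gas = (n_HF/√M_HF) / Σ(n_i/√M_i)
= (3.25/√20.01) / (3.25/√20.01 + 3.01/√28.02) = 0.7265/(0.7265 + 0.5686) = 0.5610.

0.5610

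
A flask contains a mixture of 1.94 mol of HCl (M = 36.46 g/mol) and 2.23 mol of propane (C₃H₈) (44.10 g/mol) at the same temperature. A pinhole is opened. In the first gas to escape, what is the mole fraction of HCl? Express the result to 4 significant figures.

0.4890

The effusion rate of species i is ∝ p_i/√M_i ∝ n_i/√M_i.
x_HCl(eff) = (n_HCl/√M_HCl) / (n_HCl/√M_HCl + n_C₃H₈/√M_C₃H₈)
= (1.94/√36.46) / (1.94/√36.46 + 2.23/√44.10) = 0.3213/(0.3213 + 0.3358) = 0.4890.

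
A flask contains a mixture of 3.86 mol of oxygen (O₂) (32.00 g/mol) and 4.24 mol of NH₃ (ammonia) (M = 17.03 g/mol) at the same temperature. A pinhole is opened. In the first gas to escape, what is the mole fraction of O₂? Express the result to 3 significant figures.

0.399

Rate_i ∝ x_i/√M_i (Graham's law weighted by mole fraction), so the effusate composition follows n_i/√M_i.
x_O₂(eff) = (n_O₂/√M_O₂) / (n_O₂/√M_O₂ + n_NH₃/√M_NH₃)
= (3.86/√32.00) / (3.86/√32.00 + 4.24/√17.03) = 0.6824/(0.6824 + 1.027) = 0.399.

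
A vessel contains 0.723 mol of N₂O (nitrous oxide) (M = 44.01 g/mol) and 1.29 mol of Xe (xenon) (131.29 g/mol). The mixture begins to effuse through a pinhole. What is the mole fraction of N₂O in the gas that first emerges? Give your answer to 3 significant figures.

Effusion rate of each component ∝ n_i/√M_i (partial pressure × 1/√M).
Mole fraction of N₂O in the effusate = (n_N₂O/√M_N₂O) / (n_N₂O/√M_N₂O + n_Xe/√M_Xe)
= (0.723/√44.01) / (0.723/√44.01 + 1.29/√131.29) = 0.1090/(0.1090 + 0.1126) = 0.492.

0.492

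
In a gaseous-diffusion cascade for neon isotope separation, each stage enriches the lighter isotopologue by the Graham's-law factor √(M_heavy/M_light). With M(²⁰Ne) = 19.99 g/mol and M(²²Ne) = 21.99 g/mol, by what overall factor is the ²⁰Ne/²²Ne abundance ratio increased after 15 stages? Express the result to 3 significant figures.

Each stage multiplies the ratio by α = √(21.99/19.99), so after 15 stages the overall factor is α^15 = (21.99/19.99)^(15/2).
= 1.10005^(15/2) = 2.04.

2.04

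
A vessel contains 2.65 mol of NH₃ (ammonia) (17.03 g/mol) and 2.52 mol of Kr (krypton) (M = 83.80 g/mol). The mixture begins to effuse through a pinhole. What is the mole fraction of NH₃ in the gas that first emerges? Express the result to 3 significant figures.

Each component's effusion rate ∝ (its partial pressure)·(1/√M) ∝ n_i/√M_i.
x_NH₃(eff) = (n_NH₃/√M_NH₃) / (n_NH₃/√M_NH₃ + n_Kr/√M_Kr)
= (2.65/√17.03) / (2.65/√17.03 + 2.52/√83.80) = 0.6422/(0.6422 + 0.2753) = 0.700.

0.700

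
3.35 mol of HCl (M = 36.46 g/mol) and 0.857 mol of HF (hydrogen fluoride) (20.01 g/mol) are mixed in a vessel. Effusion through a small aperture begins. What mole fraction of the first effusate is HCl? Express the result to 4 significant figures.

Each component's effusion rate ∝ (its partial pressure)·(1/√M) ∝ n_i/√M_i.
x_HCl(eff) = (n_HCl/√M_HCl) / (n_HCl/√M_HCl + n_HF/√M_HF)
= (3.35/√36.46) / (3.35/√36.46 + 0.857/√20.01) = 0.5548/(0.5548 + 0.1916) = 0.7433.

0.7433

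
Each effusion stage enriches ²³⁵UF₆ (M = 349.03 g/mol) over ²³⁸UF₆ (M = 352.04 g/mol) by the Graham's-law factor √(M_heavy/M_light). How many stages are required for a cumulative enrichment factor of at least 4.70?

361

Single-stage factor α = √(352.04/349.03), so ln α = ½ ln(1.00862) = 0.004293.
Need α^N ≥ 4.70 ⇒ N ≥ ln(4.70) / ln α = 1.548 / 0.004293 = 360.45.
Minimum whole number of stages: N = 361.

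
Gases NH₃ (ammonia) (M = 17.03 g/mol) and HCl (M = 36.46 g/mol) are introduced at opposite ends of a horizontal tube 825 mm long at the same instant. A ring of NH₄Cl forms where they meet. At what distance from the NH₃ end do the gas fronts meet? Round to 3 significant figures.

490 mm

Graham's law gives d_NH₃/d_HCl = rate_NH₃/rate_HCl = √(M_HCl/M_NH₃) = √(36.46/17.03) = 1.463.
With d_NH₃ + d_HCl = 825 mm, d_HCl = 825/(1 + 1.463) = 334.9 mm.
d_NH₃ = 825 − 334.9 = 490 mm.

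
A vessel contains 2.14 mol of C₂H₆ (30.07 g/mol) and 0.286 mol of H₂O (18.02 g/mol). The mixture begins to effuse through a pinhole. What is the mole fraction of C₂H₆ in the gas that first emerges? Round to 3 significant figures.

The effusion rate of species i is ∝ p_i/√M_i ∝ n_i/√M_i.
So x_C₂H₆ in the escaping gas = (n_C₂H₆/√M_C₂H₆) / Σ(n_i/√M_i)
= (2.14/√30.07) / (2.14/√30.07 + 0.286/√18.02) = 0.3903/(0.3903 + 0.06737) = 0.853.

0.853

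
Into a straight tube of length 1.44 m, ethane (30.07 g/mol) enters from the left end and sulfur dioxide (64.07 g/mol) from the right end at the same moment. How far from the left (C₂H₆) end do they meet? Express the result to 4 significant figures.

0.8546 m

Graham's law gives d_C₂H₆/d_SO₂ = rate_C₂H₆/rate_SO₂ = √(M_SO₂/M_C₂H₆) = √(64.07/30.07) = 1.460.
With d_C₂H₆ + d_SO₂ = 1.44 m, d_SO₂ = 1.44/(1 + 1.460) = 0.5854 m.
d_C₂H₆ = 1.44 − 0.5854 = 0.8546 m.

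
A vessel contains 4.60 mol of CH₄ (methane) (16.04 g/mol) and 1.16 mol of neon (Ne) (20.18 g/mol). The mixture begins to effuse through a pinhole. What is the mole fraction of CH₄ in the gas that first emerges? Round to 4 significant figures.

Effusion rate of each component ∝ n_i/√M_i (partial pressure × 1/√M).
Mole fraction of CH₄ in the effusate = (n_CH₄/√M_CH₄) / (n_CH₄/√M_CH₄ + n_Ne/√M_Ne)
= (4.60/√16.04) / (4.60/√16.04 + 1.16/√20.18) = 1.149/(1.149 + 0.2582) = 0.8164.

0.8164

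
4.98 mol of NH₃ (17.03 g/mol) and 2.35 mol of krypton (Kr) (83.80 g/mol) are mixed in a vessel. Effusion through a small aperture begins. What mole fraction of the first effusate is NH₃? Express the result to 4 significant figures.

0.8246

The effusion rate of species i is ∝ p_i/√M_i ∝ n_i/√M_i.
Mole fraction of NH₃ in the effusate = (n_NH₃/√M_NH₃) / (n_NH₃/√M_NH₃ + n_Kr/√M_Kr)
= (4.98/√17.03) / (4.98/√17.03 + 2.35/√83.80) = 1.207/(1.207 + 0.2567) = 0.8246.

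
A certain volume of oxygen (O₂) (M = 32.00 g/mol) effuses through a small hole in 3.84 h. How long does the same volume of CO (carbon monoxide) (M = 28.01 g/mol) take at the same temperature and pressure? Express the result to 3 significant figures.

3.59 h

Graham's law gives t_CO/t_O₂ = √(M_CO/M_O₂) = √(28.01/32.00) = √0.8753 = 0.9356.
So the time for CO is 3.84 × 0.9356 = 3.59 h.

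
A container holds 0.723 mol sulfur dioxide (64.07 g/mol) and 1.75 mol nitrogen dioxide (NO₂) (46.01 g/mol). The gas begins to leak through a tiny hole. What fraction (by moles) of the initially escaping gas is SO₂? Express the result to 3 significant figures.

Rate_i ∝ x_i/√M_i (Graham's law weighted by mole fraction), so the effusate composition follows n_i/√M_i.
x_SO₂(eff) = (n_SO₂/√M_SO₂) / (n_SO₂/√M_SO₂ + n_NO₂/√M_NO₂)
= (0.723/√64.07) / (0.723/√64.07 + 1.75/√46.01) = 0.09033/(0.09033 + 0.2580) = 0.259.

0.259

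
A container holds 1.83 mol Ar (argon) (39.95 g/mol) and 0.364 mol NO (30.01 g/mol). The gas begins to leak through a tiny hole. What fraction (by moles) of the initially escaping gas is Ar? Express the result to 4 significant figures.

The effusion rate of species i is ∝ p_i/√M_i ∝ n_i/√M_i.
Mole fraction of Ar in the effusate = (n_Ar/√M_Ar) / (n_Ar/√M_Ar + n_NO/√M_NO)
= (1.83/√39.95) / (1.83/√39.95 + 0.364/√30.01) = 0.2895/(0.2895 + 0.06645) = 0.8133.

0.8133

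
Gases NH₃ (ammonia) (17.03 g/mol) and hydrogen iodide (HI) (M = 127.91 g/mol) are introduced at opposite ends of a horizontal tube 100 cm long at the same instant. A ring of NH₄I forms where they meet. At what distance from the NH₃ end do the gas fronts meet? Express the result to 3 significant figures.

73.3 cm

In equal time, each gas travels a distance ∝ its rate ∝ 1/√M, so d_NH₃/d_HI = √(M_HI/M_NH₃) = √(127.91/17.03) = 2.741.
With d_NH₃ + d_HI = 100 cm, d_HI = 100/(1 + 2.741) = 26.73 cm.
d_NH₃ = 100 − 26.73 = 73.3 cm.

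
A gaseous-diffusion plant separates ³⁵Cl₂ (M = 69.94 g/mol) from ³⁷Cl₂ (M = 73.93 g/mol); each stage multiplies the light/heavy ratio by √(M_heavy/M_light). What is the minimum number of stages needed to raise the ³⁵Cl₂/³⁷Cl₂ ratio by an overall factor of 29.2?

Single-stage factor α = √(73.93/69.94), so ln α = ½ ln(1.05705) = 0.02774.
Need α^N ≥ 29.2 ⇒ N ≥ ln(29.2) / ln α = 3.374 / 0.02774 = 121.63.
Rounding up, N = 122 stages.

122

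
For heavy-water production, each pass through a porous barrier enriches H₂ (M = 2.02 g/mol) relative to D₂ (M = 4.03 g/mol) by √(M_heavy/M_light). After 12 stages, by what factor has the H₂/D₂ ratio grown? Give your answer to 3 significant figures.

63.1

Each stage multiplies the ratio by α = √(4.03/2.02), so after 12 stages the overall factor is α^12 = (4.03/2.02)^(12/2).
= 1.99505^6 = 63.1.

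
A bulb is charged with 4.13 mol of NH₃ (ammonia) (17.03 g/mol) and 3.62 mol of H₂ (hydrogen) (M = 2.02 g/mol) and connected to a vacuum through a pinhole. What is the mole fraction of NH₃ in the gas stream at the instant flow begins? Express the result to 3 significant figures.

0.282

Each component's effusion rate ∝ (its partial pressure)·(1/√M) ∝ n_i/√M_i.
x_NH₃(eff) = (n_NH₃/√M_NH₃) / (n_NH₃/√M_NH₃ + n_H₂/√M_H₂)
= (4.13/√17.03) / (4.13/√17.03 + 3.62/√2.02) = 1.001/(1.001 + 2.547) = 0.282.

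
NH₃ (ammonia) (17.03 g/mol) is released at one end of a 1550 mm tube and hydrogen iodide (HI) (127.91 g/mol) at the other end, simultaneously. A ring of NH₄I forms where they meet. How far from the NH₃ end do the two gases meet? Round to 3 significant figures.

1140 mm

Graham's law gives d_NH₃/d_HI = rate_NH₃/rate_HI = √(M_HI/M_NH₃) = √(127.91/17.03) = 2.741.
With d_NH₃ + d_HI = 1550 mm, d_HI = 1550/(1 + 2.741) = 414.4 mm.
d_NH₃ = 1550 − 414.4 = 1140 mm.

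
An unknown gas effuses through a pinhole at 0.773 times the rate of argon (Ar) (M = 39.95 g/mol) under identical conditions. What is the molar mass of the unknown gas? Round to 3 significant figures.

66.9 g/mol

By Graham's law, rate_X/rate_Ar = √(M_Ar/M_X).
0.773 = √(39.95/M_X)
M_X = 39.95 / 0.773² = 39.95 / 0.5975 = 66.9 g/mol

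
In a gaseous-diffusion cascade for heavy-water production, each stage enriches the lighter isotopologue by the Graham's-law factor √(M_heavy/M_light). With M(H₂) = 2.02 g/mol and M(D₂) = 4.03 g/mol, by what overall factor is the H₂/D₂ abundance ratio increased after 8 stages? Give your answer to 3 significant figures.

15.8

Each stage multiplies the ratio by α = √(4.03/2.02), so after 8 stages the overall factor is α^8 = (4.03/2.02)^(8/2).
= 1.99505^4 = 15.8.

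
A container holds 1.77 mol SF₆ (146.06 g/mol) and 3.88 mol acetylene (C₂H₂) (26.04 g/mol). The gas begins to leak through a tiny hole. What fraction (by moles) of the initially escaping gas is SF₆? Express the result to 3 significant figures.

Effusion rate of each component ∝ n_i/√M_i (partial pressure × 1/√M).
So x_SF₆ in the escaping gas = (n_SF₆/√M_SF₆) / Σ(n_i/√M_i)
= (1.77/√146.06) / (1.77/√146.06 + 3.88/√26.04) = 0.1465/(0.1465 + 0.7603) = 0.162.

0.162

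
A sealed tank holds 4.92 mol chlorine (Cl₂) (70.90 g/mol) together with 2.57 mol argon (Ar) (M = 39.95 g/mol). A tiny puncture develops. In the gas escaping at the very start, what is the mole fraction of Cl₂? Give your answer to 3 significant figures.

0.590

Rate_i ∝ x_i/√M_i (Graham's law weighted by mole fraction), so the effusate composition follows n_i/√M_i.
x_Cl₂(eff) = (n_Cl₂/√M_Cl₂) / (n_Cl₂/√M_Cl₂ + n_Ar/√M_Ar)
= (4.92/√70.90) / (4.92/√70.90 + 2.57/√39.95) = 0.5843/(0.5843 + 0.4066) = 0.590.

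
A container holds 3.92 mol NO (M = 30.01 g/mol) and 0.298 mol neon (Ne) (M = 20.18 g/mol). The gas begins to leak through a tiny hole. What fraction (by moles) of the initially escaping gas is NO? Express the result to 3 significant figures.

0.915

Rate_i ∝ x_i/√M_i (Graham's law weighted by mole fraction), so the effusate composition follows n_i/√M_i.
Mole fraction of NO in the effusate = (n_NO/√M_NO) / (n_NO/√M_NO + n_Ne/√M_Ne)
= (3.92/√30.01) / (3.92/√30.01 + 0.298/√20.18) = 0.7156/(0.7156 + 0.06634) = 0.915.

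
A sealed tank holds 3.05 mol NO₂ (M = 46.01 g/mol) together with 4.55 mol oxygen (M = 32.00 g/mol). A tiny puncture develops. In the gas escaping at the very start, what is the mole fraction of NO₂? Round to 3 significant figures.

Effusion rate of each component ∝ n_i/√M_i (partial pressure × 1/√M).
So x_NO₂ in the escaping gas = (n_NO₂/√M_NO₂) / Σ(n_i/√M_i)
= (3.05/√46.01) / (3.05/√46.01 + 4.55/√32.00) = 0.4496/(0.4496 + 0.8043) = 0.359.

0.359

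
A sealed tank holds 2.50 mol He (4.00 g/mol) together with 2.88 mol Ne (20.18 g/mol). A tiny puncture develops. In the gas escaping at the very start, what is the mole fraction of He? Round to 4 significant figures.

0.6610

Each component's effusion rate ∝ (its partial pressure)·(1/√M) ∝ n_i/√M_i.
x_He(eff) = (n_He/√M_He) / (n_He/√M_He + n_Ne/√M_Ne)
= (2.50/√4.00) / (2.50/√4.00 + 2.88/√20.18) = 1.250/(1.250 + 0.6411) = 0.6610.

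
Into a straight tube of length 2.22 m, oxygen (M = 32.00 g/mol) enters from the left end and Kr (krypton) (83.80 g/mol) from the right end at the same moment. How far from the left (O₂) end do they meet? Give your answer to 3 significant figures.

1.37 m

Distances travelled in equal time are proportional to diffusion rates, so d_O₂/d_Kr = √(M_Kr/M_O₂) = √(83.80/32.00) = 1.618.
With d_O₂ + d_Kr = 2.22 m, d_Kr = 2.22/(1 + 1.618) = 0.8479 m.
d_O₂ = 2.22 − 0.8479 = 1.37 m.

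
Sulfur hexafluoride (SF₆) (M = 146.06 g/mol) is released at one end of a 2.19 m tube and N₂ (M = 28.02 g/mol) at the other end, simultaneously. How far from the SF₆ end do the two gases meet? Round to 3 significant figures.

0.667 m

In equal time, each gas travels a distance ∝ its rate ∝ 1/√M, so d_SF₆/d_N₂ = √(M_N₂/M_SF₆) = √(28.02/146.06) = 0.4380.
With d_SF₆ + d_N₂ = 2.19 m, d_N₂ = 2.19/(1 + 0.4380) = 1.523 m.
d_SF₆ = 2.19 − 1.523 = 0.667 m.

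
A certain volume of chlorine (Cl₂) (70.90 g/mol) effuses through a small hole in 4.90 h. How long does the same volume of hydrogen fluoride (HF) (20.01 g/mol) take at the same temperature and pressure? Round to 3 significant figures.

2.60 h

Since effusion rate ∝ 1/√M, t_HF/t_Cl₂ = √(M_HF/M_Cl₂) = √(20.01/70.90) = √0.2822 = 0.5313.
So the time for HF is 4.90 × 0.5313 = 2.60 h.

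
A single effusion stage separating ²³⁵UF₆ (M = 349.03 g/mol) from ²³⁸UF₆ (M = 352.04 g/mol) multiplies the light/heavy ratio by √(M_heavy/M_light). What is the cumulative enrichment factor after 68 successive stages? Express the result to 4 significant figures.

1.339

Each stage multiplies the ratio by α = √(352.04/349.03), so after 68 stages the overall factor is α^68 = (352.04/349.03)^(68/2).
= 1.00862^34 = 1.339.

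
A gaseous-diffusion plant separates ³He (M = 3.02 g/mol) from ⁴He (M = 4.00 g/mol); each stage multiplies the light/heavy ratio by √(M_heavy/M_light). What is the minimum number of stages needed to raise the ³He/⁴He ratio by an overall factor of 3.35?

Per stage α = (4.00/3.02)^(1/2) = 1.32450^0.5, giving ln α = 0.1405.
Need α^N ≥ 3.35 ⇒ N ≥ ln(3.35) / ln α = 1.209 / 0.1405 = 8.60.
So at least 9 stages are needed.

9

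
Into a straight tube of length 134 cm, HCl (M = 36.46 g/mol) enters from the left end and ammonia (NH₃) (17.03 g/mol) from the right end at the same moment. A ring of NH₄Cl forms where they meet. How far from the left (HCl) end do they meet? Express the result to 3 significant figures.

Graham's law gives d_HCl/d_NH₃ = rate_HCl/rate_NH₃ = √(M_NH₃/M_HCl) = √(17.03/36.46) = 0.6834.
With d_HCl + d_NH₃ = 134 cm, d_NH₃ = 134/(1 + 0.6834) = 79.60 cm.
d_HCl = 134 − 79.60 = 54.4 cm.

54.4 cm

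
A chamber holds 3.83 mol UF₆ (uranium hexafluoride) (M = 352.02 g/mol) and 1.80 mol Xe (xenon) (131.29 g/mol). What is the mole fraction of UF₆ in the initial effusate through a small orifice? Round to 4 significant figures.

The effusion rate of species i is ∝ p_i/√M_i ∝ n_i/√M_i.
x_UF₆(eff) = (n_UF₆/√M_UF₆) / (n_UF₆/√M_UF₆ + n_Xe/√M_Xe)
= (3.83/√352.02) / (3.83/√352.02 + 1.80/√131.29) = 0.2041/(0.2041 + 0.1571) = 0.5651.

0.5651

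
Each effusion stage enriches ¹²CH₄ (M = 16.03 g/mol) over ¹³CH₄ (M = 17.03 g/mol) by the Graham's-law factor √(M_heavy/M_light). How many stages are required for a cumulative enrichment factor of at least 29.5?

Per stage α = (17.03/16.03)^(1/2) = 1.06238^0.5, giving ln α = 0.03026.
Need α^N ≥ 29.5 ⇒ N ≥ ln(29.5) / ln α = 3.384 / 0.03026 = 111.85.
Rounding up, N = 112 stages.

112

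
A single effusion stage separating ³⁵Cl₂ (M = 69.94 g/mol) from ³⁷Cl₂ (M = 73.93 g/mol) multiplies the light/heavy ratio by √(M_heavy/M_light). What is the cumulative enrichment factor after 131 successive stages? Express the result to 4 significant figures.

After 131 stages the ratio has grown by (√(73.93/69.94))^131 = (73.93/69.94)^(131/2).
= 1.05705^(131/2) = 37.86.

37.86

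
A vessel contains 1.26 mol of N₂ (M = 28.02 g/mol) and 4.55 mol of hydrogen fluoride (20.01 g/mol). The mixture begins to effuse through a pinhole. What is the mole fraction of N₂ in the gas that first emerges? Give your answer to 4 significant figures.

The effusion rate of species i is ∝ p_i/√M_i ∝ n_i/√M_i.
x_N₂(eff) = (n_N₂/√M_N₂) / (n_N₂/√M_N₂ + n_HF/√M_HF)
= (1.26/√28.02) / (1.26/√28.02 + 4.55/√20.01) = 0.2380/(0.2380 + 1.017) = 0.1896.

0.1896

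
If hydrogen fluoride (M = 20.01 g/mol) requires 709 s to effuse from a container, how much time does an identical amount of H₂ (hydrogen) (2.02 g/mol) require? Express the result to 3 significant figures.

From Graham's law, t_H₂/t_HF = √(M_H₂/M_HF) = √(2.02/20.01) = √0.1009 = 0.3177.
So the time for H₂ is 709 × 0.3177 = 225 s.

225 s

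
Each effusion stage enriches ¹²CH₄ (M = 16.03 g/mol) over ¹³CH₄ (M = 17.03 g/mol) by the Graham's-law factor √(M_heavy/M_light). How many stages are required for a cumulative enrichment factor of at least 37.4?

Per stage α = (17.03/16.03)^(1/2) = 1.06238^0.5, giving ln α = 0.03026.
Need α^N ≥ 37.4 ⇒ N ≥ ln(37.4) / ln α = 3.622 / 0.03026 = 119.70.
Rounding up, N = 120 stages.

120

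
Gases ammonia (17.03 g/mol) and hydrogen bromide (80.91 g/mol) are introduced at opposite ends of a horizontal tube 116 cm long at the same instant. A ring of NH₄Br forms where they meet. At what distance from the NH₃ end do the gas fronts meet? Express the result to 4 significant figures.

Distances travelled in equal time are proportional to diffusion rates, so d_NH₃/d_HBr = √(M_HBr/M_NH₃) = √(80.91/17.03) = 2.180.
With d_NH₃ + d_HBr = 116 cm, d_HBr = 116/(1 + 2.180) = 36.48 cm.
d_NH₃ = 116 − 36.48 = 79.52 cm.

79.52 cm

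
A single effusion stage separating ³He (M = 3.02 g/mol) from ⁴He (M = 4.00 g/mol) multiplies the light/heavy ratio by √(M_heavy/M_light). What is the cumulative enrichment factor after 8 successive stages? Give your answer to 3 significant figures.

Overall factor = α^8 with α = √(4.00/3.02), i.e. (4.00/3.02)^(8/2).
= 1.32450^4 = 3.08.

3.08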